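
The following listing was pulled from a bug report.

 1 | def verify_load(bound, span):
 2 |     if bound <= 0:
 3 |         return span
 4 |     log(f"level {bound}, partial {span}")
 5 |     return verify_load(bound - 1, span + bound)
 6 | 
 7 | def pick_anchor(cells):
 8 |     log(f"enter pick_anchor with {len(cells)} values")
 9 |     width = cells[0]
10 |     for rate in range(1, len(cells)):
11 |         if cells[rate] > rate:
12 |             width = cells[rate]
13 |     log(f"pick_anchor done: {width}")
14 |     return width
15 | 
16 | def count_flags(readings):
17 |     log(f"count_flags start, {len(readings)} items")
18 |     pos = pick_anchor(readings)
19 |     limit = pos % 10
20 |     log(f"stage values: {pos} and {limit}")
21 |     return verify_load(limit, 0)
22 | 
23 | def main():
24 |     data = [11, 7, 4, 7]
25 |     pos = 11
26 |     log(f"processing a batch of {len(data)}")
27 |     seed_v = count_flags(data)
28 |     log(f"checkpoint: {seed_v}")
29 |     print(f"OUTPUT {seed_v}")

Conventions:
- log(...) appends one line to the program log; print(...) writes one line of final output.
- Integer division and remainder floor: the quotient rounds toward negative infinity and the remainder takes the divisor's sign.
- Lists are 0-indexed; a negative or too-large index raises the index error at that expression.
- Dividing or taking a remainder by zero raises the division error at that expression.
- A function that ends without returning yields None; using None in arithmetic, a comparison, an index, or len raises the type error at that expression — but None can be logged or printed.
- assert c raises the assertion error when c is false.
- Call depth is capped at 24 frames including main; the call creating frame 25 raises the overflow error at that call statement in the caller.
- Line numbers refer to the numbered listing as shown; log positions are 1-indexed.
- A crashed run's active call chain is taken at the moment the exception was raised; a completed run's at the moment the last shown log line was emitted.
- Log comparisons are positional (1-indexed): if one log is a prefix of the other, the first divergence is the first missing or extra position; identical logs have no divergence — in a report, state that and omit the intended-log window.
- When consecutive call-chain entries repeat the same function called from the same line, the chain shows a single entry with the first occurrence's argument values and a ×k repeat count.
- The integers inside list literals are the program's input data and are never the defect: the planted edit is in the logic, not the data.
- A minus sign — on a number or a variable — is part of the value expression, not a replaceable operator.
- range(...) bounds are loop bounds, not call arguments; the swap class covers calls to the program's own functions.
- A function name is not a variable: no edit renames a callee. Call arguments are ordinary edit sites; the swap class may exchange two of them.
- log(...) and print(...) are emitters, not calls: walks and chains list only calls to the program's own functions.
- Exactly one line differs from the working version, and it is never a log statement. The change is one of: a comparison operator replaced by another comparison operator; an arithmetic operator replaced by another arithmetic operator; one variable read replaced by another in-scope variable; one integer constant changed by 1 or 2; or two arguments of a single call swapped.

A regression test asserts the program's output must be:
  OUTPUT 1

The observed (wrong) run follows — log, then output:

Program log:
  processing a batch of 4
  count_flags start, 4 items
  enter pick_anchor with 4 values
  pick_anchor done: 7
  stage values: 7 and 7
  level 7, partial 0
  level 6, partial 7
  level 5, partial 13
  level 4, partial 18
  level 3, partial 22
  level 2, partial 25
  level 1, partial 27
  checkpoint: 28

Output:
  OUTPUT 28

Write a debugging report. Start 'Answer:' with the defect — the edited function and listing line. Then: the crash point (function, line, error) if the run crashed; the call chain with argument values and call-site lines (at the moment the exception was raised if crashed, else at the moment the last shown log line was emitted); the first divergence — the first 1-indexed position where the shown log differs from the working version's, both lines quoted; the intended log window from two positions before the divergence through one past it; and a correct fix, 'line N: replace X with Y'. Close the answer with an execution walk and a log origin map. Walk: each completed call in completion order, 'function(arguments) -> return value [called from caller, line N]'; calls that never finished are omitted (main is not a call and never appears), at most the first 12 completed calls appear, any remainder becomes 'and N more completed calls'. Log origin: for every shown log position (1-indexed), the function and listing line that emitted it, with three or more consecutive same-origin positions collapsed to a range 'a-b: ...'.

Answer: the defect is in pick_anchor at line 11.
Key observation: Position 4 is the first bad log line: 'pick_anchor done: 7' should read 'pick_anchor done: 11'.
Call chain: main.
First divergence: position 4 — shown 'pick_anchor done: 7', intended 'pick_anchor done: 11'.
Intended log window:
  2: count_flags start, 4 items
  3: enter pick_anchor with 4 values
  4: pick_anchor done: 11
  5: stage values: 11 and 1
Execution walk:
  pick_anchor([11, 7, 4, 7]) -> 7  [called from count_flags, line 18]
  verify_load(0, 28) -> 28  [called from verify_load, line 5]
  verify_load(1, 27) -> 28  [called from verify_load, line 5]
  verify_load(2, 25) -> 28  [called from verify_load, line 5]
  verify_load(3, 22) -> 28  [called from verify_load, line 5]
  verify_load(4, 18) -> 28  [called from verify_load, line 5]
  verify_load(5, 13) -> 28  [called from verify_load, line 5]
  verify_load(6, 7) -> 28  [called from verify_load, line 5]
  verify_load(7, 0) -> 28  [called from count_flags, line 21]
  count_flags([11, 7, 4, 7]) -> 28  [called from main, line 27]
Origin of each log line:
  1 — main, line 26
  2 — count_flags, line 17
  3 — pick_anchor, line 8
  4 — pick_anchor, line 13
  5 — count_flags, line 20
  6-12 — verify_load, line 4
  13 — main, line 28
A correct fix: line 11: replace `cells[rate] > rate` with `cells[rate] > width`.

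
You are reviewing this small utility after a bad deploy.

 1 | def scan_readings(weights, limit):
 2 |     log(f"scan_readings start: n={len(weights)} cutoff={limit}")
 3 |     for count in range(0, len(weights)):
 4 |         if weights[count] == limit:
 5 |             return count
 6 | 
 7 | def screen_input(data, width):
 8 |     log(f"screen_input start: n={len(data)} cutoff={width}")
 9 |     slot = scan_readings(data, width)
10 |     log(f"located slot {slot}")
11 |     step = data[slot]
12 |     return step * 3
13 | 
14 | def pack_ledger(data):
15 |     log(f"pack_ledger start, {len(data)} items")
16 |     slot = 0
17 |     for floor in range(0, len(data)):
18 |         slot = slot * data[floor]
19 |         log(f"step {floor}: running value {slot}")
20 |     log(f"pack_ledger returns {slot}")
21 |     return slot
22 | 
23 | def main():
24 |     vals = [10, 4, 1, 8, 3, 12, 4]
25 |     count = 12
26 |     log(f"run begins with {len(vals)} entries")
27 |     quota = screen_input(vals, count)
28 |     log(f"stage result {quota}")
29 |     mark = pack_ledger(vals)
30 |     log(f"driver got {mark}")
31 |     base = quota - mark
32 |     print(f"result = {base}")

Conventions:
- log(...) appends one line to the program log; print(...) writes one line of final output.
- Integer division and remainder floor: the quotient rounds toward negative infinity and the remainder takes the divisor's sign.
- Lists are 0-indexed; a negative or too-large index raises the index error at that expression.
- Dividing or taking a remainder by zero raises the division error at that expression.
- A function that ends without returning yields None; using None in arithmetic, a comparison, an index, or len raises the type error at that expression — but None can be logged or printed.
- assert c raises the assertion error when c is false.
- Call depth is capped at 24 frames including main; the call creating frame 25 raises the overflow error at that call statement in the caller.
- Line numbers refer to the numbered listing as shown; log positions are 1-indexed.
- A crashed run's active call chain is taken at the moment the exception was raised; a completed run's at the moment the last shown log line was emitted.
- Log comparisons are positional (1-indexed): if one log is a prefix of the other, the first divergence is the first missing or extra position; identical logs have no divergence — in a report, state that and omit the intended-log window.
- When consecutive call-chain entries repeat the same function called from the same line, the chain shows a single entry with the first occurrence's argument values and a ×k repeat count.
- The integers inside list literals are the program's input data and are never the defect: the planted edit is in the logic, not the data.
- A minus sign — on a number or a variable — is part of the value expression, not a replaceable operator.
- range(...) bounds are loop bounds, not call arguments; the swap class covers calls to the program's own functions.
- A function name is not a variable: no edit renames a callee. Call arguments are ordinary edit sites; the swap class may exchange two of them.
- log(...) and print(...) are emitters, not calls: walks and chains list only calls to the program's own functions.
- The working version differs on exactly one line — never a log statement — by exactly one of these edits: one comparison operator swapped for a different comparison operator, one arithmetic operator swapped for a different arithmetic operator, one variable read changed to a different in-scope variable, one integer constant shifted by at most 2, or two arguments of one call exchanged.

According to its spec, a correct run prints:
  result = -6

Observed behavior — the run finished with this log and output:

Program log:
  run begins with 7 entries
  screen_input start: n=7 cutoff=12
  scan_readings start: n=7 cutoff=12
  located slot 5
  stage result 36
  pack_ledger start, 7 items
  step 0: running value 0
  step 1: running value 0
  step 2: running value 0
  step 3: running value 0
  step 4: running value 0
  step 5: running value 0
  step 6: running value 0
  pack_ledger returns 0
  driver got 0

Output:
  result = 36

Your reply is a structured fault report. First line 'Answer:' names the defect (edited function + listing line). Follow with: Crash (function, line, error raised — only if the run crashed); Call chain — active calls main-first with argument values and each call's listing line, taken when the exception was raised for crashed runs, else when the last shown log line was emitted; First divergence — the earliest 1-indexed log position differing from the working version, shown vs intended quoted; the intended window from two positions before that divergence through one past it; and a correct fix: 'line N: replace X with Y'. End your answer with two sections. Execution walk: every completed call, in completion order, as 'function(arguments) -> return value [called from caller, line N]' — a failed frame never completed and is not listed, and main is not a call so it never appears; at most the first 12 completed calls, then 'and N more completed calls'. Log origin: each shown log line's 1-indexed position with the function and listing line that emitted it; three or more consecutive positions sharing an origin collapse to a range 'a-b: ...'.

Answer: the defect is in pack_ledger at line 18.
The tell: Log line 7 is where behavior first shows: 'step 0: running value 0' appears instead of 'step 0: running value 10'.
Call chain: main.
First divergence: position 7; shown 'step 0: running value 0' vs intended 'step 0: running value 10'.
Intended log window:
  5: stage result 36
  6: pack_ledger start, 7 items
  7: step 0: running value 10
  8: step 1: running value 14
Execution walk:
  scan_readings([10, 4, 1, 8, 3, 12, 4], 12) -> 5  [called from screen_input, line 9]
  screen_input([10, 4, 1, 8, 3, 12, 4], 12) -> 36  [called from main, line 27]
  pack_ledger([10, 4, 1, 8, 3, 12, 4]) -> 0  [called from main, line 29]
Log origins:
  1: emitted by main (line 26)
  2: emitted by screen_input (line 8)
  3: emitted by scan_readings (line 2)
  4: emitted by screen_input (line 10)
  5: emitted by main (line 28)
  6: emitted by pack_ledger (line 15)
  7-13: emitted by pack_ledger (line 19)
  14: emitted by pack_ledger (line 20)
  15: emitted by main (line 30)
A correct fix: line 18: replace `*` with `+`.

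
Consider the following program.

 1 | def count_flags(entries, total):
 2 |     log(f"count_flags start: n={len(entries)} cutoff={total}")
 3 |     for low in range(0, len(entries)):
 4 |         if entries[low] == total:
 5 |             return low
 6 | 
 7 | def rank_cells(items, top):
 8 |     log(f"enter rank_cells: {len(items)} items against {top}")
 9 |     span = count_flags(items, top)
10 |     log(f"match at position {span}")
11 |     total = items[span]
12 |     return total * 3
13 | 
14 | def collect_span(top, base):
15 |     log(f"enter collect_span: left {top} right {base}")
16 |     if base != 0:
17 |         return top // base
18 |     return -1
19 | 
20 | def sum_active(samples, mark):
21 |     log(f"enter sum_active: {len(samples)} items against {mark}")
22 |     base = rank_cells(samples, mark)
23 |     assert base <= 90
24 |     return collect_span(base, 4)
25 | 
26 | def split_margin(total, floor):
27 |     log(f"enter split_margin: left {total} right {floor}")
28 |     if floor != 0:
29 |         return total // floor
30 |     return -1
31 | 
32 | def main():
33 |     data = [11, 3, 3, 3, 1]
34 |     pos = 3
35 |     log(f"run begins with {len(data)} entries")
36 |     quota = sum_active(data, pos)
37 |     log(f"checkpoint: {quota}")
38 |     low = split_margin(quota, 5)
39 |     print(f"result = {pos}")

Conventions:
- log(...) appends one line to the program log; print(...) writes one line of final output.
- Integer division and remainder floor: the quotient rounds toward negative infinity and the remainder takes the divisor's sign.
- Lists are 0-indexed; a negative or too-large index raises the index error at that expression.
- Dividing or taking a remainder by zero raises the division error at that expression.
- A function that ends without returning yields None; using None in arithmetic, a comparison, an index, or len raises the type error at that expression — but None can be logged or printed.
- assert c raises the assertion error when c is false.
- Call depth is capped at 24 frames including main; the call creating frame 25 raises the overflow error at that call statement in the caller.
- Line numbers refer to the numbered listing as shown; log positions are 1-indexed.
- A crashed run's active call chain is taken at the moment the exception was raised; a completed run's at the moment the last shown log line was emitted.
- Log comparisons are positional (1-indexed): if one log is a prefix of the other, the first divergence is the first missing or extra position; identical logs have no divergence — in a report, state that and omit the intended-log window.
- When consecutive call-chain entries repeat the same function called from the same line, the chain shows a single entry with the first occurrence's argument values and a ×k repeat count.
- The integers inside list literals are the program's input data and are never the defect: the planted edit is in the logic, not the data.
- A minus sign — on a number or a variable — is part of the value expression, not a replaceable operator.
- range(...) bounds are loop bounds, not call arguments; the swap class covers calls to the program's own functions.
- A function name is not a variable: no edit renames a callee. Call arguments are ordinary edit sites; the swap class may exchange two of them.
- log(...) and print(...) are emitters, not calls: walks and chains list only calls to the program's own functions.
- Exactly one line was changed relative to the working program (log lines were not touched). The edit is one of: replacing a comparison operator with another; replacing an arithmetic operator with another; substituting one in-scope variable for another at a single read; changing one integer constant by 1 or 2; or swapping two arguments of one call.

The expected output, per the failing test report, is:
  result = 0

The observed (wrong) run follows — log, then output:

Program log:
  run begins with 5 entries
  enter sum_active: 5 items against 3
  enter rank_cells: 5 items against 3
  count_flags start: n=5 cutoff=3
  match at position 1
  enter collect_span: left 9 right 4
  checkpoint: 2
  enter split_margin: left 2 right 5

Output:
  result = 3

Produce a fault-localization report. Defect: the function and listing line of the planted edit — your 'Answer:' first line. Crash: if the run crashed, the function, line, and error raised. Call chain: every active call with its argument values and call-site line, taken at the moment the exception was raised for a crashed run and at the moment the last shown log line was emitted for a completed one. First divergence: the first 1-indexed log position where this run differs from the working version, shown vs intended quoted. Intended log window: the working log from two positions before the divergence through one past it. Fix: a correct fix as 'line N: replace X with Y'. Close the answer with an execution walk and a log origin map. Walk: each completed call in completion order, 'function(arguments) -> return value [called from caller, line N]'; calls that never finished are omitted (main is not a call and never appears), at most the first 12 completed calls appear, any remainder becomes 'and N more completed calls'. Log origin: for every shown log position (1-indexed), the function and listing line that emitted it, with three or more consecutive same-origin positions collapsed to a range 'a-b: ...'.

Answer: the defect is in main at line 39.
Key fact: No log line changed; the fault shows up purely in the output.
Call chain: main -> split_margin(2, 5) (called at line 38).
First divergence: none (the log streams are identical).
Execution walk:
  count_flags([11, 3, 3, 3, 1], 3) -> 1  [called from rank_cells, line 9]
  rank_cells([11, 3, 3, 3, 1], 3) -> 9  [called from sum_active, line 22]
  collect_span(9, 4) -> 2  [called from sum_active, line 24]
  sum_active([11, 3, 3, 3, 1], 3) -> 2  [called from main, line 36]
  split_margin(2, 5) -> 0  [called from main, line 38]
Origin of each log line:
  1: logged in main at line 35
  2: logged in sum_active at line 21
  3: logged in rank_cells at line 8
  4: logged in count_flags at line 2
  5: logged in rank_cells at line 10
  6: logged in collect_span at line 15
  7: logged in main at line 37
  8: logged in split_margin at line 27
A correct fix: line 39: replace `pos` with `low`.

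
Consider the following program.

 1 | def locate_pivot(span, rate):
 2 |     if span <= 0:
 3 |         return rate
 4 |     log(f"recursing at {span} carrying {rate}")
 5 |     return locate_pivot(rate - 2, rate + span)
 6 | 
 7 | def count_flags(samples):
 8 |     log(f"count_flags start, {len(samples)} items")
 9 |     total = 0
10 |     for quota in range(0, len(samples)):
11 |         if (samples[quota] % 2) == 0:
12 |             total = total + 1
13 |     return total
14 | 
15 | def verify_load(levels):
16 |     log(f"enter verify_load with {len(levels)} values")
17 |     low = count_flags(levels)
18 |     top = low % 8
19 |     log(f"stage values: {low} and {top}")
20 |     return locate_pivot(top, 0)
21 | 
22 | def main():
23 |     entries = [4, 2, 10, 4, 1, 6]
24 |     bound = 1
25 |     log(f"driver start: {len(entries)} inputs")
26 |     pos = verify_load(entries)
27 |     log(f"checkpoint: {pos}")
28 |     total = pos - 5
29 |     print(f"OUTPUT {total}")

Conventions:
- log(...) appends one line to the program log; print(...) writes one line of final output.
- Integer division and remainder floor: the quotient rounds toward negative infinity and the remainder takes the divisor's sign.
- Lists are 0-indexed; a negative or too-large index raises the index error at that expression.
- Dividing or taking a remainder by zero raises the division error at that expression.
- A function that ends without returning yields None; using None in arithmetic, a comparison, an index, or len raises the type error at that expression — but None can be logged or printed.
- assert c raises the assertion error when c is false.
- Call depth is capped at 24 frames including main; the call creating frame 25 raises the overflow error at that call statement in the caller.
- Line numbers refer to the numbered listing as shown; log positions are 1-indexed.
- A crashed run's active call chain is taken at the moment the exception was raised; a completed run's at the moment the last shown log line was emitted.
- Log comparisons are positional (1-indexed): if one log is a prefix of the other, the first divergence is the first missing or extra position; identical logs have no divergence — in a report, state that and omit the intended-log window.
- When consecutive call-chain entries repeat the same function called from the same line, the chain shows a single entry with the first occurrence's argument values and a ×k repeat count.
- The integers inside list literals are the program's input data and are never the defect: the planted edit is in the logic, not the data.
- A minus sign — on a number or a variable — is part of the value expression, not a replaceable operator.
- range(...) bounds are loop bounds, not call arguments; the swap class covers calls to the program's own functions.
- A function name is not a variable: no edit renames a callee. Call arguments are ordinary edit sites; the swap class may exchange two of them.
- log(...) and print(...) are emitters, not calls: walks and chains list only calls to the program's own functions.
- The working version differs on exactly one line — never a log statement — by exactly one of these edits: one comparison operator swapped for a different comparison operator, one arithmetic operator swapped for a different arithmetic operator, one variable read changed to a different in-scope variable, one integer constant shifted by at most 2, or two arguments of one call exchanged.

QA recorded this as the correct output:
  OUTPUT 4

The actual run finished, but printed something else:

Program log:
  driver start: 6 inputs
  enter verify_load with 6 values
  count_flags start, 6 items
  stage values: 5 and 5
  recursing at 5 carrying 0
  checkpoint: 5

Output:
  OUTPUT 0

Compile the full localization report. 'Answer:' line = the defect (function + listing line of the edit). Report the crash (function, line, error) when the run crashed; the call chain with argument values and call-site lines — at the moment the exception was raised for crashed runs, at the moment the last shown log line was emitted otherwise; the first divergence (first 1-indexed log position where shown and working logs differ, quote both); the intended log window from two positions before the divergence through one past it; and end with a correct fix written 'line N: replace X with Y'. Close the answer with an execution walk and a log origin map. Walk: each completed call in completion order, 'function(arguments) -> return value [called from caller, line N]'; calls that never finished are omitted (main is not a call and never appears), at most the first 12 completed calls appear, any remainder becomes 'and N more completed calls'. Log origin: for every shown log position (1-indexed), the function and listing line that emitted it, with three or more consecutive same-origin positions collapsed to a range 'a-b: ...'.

Answer: the defect is in locate_pivot at line 5.
Core observation: Position 6 is the first bad log line: 'checkpoint: 5' should read 'recursing at 3 carrying 5'.
Call chain: main.
First divergence: position 6; shown 'checkpoint: 5' vs intended 'recursing at 3 carrying 5'.
Intended log window:
  4: stage values: 5 and 5
  5: recursing at 5 carrying 0
  6: recursing at 3 carrying 5
  7: recursing at 1 carrying 8
Execution walk:
  count_flags([4, 2, 10, 4, 1, 6]) -> 5  [called from verify_load, line 17]
  locate_pivot(-2, 5) -> 5  [called from locate_pivot, line 5]
  locate_pivot(5, 0) -> 5  [called from verify_load, line 20]
  verify_load([4, 2, 10, 4, 1, 6]) -> 5  [called from main, line 26]
Log origin:
  1: from main, line 25
  2: from verify_load, line 16
  3: from count_flags, line 8
  4: from verify_load, line 19
  5: from locate_pivot, line 4
  6: from main, line 27
A correct fix: line 5: replace `rate - 2` with `span - 2`.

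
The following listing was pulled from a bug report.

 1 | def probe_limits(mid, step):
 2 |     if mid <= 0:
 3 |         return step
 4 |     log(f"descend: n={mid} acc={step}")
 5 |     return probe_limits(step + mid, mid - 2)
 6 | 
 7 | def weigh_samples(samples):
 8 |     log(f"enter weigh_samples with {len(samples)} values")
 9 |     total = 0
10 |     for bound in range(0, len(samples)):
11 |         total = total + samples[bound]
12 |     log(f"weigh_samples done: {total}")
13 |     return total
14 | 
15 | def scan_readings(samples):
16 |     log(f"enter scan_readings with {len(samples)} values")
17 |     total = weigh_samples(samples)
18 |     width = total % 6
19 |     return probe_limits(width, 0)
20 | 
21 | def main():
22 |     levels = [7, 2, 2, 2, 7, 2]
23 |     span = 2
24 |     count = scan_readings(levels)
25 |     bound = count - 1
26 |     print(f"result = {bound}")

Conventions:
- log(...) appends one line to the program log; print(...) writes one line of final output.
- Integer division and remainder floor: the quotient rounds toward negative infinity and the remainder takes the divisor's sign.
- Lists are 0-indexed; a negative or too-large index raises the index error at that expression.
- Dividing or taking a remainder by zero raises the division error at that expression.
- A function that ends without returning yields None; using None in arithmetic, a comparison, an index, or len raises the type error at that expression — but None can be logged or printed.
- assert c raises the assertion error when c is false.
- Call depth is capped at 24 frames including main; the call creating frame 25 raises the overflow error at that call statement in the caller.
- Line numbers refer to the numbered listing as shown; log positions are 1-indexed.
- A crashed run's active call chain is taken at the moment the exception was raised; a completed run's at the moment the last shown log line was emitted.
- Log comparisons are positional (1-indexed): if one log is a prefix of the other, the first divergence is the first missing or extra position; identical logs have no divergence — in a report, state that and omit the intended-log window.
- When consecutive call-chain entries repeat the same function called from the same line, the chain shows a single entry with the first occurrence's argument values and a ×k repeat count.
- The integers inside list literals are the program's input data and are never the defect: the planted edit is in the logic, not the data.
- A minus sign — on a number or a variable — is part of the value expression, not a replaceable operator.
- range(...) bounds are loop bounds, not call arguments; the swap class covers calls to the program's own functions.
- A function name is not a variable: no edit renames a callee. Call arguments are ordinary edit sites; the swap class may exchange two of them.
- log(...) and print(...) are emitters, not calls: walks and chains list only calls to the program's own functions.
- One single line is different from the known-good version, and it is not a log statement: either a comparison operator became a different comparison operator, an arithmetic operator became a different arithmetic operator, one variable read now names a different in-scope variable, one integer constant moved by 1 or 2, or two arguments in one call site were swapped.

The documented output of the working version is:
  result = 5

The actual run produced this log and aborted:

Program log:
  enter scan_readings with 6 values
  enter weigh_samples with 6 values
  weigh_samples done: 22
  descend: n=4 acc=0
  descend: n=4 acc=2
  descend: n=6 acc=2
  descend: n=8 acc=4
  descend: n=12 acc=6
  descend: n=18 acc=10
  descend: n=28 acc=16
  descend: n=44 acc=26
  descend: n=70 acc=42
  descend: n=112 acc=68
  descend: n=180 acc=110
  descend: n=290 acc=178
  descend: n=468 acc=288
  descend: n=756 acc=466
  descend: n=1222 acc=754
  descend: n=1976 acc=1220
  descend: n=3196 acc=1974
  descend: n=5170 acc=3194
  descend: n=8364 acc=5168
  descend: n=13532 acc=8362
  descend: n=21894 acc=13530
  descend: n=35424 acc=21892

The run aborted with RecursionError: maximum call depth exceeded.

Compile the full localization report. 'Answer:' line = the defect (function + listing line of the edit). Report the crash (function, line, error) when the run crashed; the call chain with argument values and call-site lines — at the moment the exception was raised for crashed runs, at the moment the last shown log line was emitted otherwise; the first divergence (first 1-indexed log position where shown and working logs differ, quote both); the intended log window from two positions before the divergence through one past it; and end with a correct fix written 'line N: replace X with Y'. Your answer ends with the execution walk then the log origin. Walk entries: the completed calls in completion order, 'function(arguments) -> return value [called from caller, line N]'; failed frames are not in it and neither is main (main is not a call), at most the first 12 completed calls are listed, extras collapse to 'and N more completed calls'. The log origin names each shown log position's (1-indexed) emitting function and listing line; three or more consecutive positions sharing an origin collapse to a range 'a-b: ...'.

Answer: the defect is in probe_limits at line 5.
Key fact: The log first diverges at position 5: the faulty run prints 'descend: n=4 acc=2' where the working version prints 'descend: n=2 acc=4'.
Crash: probe_limits, line 5, RecursionError.
Call chain: main -> scan_readings([7, 2, 2, 2, 7, 2]) (called at line 24) -> probe_limits(4, 0) (called at line 19) -> probe_limits(4, 2) (called at line 5) ×21.
First divergence: at position 5 the run shows 'descend: n=4 acc=2' where the working version logs 'descend: n=2 acc=4'.
Intended log window:
  3: weigh_samples done: 22
  4: descend: n=4 acc=0
  5: descend: n=2 acc=4
Execution walk:
  weigh_samples([7, 2, 2, 2, 7, 2]) -> 22  [called from scan_readings, line 17]
Origin of each log line:
  1: from scan_readings, line 16
  2: from weigh_samples, line 8
  3: from weigh_samples, line 12
  4-25: from probe_limits, line 4
A correct fix: line 5: replace `probe_limits(step + mid, mid - 2)` with `probe_limits(mid - 2, step + mid)`.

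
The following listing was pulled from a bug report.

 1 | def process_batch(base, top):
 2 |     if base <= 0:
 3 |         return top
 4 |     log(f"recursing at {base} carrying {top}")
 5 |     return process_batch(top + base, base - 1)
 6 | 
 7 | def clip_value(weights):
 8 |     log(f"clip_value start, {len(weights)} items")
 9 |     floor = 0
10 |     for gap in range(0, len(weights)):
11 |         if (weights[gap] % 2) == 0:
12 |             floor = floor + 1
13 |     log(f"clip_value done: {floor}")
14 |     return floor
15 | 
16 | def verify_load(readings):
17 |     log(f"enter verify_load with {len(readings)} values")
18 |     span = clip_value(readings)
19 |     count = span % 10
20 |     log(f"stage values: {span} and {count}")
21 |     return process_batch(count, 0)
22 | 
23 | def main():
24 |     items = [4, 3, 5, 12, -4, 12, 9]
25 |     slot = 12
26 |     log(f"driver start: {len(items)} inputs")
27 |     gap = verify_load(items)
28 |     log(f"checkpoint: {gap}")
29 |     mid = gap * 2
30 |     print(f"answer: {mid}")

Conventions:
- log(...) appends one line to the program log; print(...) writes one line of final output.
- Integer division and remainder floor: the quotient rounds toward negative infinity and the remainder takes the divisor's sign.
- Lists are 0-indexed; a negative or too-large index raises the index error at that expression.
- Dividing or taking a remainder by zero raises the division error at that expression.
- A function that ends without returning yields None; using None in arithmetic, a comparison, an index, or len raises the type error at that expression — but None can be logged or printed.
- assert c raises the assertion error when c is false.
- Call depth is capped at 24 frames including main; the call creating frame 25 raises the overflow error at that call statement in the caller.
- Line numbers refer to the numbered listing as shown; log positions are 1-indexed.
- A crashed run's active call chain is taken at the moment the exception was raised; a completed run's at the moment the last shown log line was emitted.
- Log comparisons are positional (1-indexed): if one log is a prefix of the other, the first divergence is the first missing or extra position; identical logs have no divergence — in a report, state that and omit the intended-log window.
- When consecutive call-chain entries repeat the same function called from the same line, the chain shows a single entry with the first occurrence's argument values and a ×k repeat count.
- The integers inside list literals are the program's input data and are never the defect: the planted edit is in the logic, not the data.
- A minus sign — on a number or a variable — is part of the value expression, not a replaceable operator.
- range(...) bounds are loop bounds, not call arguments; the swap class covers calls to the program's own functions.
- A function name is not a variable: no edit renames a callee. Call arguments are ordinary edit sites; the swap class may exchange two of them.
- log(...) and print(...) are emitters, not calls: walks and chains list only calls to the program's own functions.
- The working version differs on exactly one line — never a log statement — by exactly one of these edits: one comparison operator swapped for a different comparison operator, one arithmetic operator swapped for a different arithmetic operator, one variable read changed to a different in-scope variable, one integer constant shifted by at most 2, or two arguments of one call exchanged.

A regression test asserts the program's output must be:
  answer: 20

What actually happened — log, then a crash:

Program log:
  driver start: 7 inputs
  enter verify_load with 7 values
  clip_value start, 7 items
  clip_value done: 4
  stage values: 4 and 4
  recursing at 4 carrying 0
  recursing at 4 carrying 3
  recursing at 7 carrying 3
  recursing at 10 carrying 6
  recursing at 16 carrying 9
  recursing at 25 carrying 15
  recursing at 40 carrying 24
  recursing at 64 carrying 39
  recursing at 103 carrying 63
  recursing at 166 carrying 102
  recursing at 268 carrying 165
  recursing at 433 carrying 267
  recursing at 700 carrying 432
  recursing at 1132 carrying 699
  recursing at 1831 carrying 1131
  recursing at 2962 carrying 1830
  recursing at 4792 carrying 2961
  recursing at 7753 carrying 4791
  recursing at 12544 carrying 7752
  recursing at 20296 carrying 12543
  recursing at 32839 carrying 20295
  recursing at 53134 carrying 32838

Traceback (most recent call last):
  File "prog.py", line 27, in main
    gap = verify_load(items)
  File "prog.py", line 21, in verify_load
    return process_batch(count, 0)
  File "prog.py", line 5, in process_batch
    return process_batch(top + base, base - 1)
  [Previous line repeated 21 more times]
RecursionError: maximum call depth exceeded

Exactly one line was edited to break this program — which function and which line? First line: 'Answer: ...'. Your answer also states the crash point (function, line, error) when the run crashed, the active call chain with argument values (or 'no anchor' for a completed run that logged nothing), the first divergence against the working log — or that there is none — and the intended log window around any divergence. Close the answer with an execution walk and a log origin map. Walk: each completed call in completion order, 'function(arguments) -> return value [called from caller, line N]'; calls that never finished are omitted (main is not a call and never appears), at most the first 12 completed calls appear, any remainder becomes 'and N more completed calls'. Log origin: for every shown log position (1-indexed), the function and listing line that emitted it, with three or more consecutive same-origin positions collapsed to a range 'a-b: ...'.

Answer: the defect is in process_batch at line 5.
Key fact: Everything matches until log position 7, which reads 'recursing at 4 carrying 3' in place of 'recursing at 3 carrying 4'.
Crash: process_batch, line 5, RecursionError.
Call chain: main -> verify_load([4, 3, 5, 12, -4, 12, 9]) (called at line 27) -> process_batch(4, 0) (called at line 21) -> process_batch(4, 3) (called at line 5) ×21.
First divergence: position 7 — the shown line 'recursing at 4 carrying 3' should read 'recursing at 3 carrying 4'.
Intended log window:
  5: stage values: 4 and 4
  6: recursing at 4 carrying 0
  7: recursing at 3 carrying 4
  8: recursing at 2 carrying 7
Execution walk:
  clip_value([4, 3, 5, 12, -4, 12, 9]) -> 4  [called from verify_load, line 18]
Log line origins:
  1: from main, line 26
  2: from verify_load, line 17
  3: from clip_value, line 8
  4: from clip_value, line 13
  5: from verify_load, line 20
  6-27: from process_batch, line 4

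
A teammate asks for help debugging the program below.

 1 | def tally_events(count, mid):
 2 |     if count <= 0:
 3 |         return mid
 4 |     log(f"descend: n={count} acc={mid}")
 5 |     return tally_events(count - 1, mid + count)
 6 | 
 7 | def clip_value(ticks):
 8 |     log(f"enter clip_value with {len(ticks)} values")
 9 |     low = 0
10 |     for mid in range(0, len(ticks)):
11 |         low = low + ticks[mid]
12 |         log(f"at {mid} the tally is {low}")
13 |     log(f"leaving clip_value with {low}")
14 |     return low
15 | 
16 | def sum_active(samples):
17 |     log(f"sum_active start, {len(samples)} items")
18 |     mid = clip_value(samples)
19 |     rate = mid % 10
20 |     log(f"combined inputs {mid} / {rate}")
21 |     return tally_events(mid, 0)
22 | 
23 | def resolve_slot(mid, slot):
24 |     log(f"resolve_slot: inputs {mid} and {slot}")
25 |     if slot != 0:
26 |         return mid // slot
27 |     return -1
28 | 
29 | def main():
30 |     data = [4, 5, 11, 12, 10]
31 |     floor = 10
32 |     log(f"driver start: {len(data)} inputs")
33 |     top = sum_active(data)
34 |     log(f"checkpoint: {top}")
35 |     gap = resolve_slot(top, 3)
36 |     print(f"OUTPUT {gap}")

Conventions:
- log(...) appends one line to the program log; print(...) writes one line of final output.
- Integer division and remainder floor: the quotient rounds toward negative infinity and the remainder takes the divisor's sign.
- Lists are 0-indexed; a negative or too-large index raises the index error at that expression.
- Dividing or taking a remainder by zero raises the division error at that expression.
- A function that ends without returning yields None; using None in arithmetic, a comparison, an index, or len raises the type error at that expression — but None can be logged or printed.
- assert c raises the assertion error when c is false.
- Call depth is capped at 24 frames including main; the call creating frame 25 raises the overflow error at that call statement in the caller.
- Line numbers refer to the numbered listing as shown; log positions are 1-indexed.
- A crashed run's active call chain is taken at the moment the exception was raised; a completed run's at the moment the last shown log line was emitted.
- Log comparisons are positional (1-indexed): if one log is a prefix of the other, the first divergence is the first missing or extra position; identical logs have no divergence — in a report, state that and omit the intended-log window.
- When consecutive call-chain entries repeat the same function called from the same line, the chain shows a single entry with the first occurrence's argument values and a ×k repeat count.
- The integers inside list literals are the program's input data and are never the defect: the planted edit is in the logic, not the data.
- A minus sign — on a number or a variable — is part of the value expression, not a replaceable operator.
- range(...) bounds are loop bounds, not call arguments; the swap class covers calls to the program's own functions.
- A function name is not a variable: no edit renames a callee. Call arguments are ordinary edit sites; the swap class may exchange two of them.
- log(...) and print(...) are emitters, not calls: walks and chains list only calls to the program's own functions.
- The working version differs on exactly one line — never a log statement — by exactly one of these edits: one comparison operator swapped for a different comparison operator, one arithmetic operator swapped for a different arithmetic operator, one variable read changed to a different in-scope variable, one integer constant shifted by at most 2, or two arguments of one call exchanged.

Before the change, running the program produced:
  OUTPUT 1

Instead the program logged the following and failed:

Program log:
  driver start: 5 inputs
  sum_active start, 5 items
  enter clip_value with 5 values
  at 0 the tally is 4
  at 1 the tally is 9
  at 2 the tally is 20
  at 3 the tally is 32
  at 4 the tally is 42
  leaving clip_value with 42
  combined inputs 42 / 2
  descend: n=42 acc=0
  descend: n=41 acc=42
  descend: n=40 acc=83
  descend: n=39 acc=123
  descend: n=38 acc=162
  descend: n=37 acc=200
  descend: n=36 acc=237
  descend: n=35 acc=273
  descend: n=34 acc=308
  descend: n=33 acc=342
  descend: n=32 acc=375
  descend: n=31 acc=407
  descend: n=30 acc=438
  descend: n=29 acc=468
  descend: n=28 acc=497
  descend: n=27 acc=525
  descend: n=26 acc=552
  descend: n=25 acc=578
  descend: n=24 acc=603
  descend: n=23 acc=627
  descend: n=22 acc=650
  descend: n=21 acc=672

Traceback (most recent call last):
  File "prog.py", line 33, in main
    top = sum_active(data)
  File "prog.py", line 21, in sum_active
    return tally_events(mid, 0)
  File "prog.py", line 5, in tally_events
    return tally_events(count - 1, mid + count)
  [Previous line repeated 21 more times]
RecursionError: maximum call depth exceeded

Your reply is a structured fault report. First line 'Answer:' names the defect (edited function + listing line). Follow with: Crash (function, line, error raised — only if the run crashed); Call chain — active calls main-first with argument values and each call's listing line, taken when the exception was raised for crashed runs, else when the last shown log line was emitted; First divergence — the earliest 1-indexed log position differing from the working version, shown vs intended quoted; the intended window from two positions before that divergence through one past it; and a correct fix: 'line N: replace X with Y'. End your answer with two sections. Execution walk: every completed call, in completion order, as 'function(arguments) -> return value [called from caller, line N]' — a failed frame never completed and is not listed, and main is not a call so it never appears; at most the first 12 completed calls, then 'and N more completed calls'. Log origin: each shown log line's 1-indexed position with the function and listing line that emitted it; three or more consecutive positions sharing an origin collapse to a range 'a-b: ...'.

Answer: the defect is in sum_active at line 21.
Key observation: Log line 11 is where behavior first shows: 'descend: n=42 acc=0' appears instead of 'descend: n=2 acc=0'.
Crash: tally_events, line 5, RecursionError.
Call chain: main -> sum_active([4, 5, 11, 12, 10]) (called at line 33) -> tally_events(42, 0) (called at line 21) -> tally_events(41, 42) (called at line 5) ×21.
First divergence: at position 11 the run shows 'descend: n=42 acc=0' where the working version logs 'descend: n=2 acc=0'.
Intended log window:
  9: leaving clip_value with 42
  10: combined inputs 42 / 2
  11: descend: n=2 acc=0
  12: descend: n=1 acc=2
Execution walk:
  clip_value([4, 5, 11, 12, 10]) -> 42  [called from sum_active, line 18]
Origin of each log line:
  1: emitted by main (line 32)
  2: emitted by sum_active (line 17)
  3: emitted by clip_value (line 8)
  4-8: emitted by clip_value (line 12)
  9: emitted by clip_value (line 13)
  10: emitted by sum_active (line 20)
  11-32: emitted by tally_events (line 4)
A correct fix: line 21: replace `mid` with `rate`.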